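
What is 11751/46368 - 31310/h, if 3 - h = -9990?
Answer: -49420531/17161312 ≈ -2.8798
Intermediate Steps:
h = 9993 (h = 3 - 1*(-9990) = 3 + 9990 = 9993)
11751/46368 - 31310/h = 11751/46368 - 31310/9993 = 11751*(1/46368) - 31310*1/9993 = 3917/15456 - 31310/9993 = -49420531/17161312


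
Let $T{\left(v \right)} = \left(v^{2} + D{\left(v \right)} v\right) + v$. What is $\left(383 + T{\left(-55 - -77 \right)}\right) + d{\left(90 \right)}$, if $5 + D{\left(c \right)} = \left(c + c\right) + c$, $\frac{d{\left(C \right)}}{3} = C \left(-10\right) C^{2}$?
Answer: $-21867769$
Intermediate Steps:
$d{\left(C \right)} = - 30 C^{3}$ ($d{\left(C \right)} = 3 C \left(-10\right) C^{2} = 3 - 10 C C^{2} = 3 \left(- 10 C^{3}\right) = - 30 C^{3}$)
$D{\left(c \right)} = -5 + 3 c$ ($D{\left(c \right)} = -5 + \left(\left(c + c\right) + c\right) = -5 + \left(2 c + c\right) = -5 + 3 c$)
$T{\left(v \right)} = v + v^{2} + v \left(-5 + 3 v\right)$ ($T{\left(v \right)} = \left(v^{2} + \left(-5 + 3 v\right) v\right) + v = \left(v^{2} + v \left(-5 + 3 v\right)\right) + v = v + v^{2} + v \left(-5 + 3 v\right)$)
$\left(383 + T{\left(-55 - -77 \right)}\right) + d{\left(90 \right)} = \left(383 + 4 \left(-55 - -77\right) \left(-1 - -22\right)\right) - 30 \cdot 90^{3} = \left(383 + 4 \left(-55 + 77\right) \left(-1 + \left(-55 + 77\right)\right)\right) - 21870000 = \left(383 + 4 \cdot 22 \left(-1 + 22\right)\right) - 21870000 = \left(383 + 4 \cdot 22 \cdot 21\right) - 21870000 = \left(383 + 1848\right) - 21870000 = 2231 - 21870000 = -21867769$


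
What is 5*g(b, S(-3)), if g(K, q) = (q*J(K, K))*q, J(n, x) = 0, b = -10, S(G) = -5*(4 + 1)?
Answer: 0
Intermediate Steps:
S(G) = -25 (S(G) = -5*5 = -25)
g(K, q) = 0 (g(K, q) = (q*0)*q = 0*q = 0)
5*g(b, S(-3)) = 5*0 = 0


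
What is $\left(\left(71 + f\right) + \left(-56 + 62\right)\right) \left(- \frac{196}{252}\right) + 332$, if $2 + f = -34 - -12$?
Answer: $\frac{2617}{9} \approx 290.78$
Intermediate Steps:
$f = -24$ ($f = -2 - 22 = -24$)
$\left(\left(71 + f\right) + \left(-56 + 62\right)\right) \left(- \frac{196}{252}\right) + 332 = \left(\left(71 - 24\right) + \left(-56 + 62\right)\right) \left(- \frac{196}{252}\right) + 332 = \left(47 + 6\right) \left(\left(-196\right) \frac{1}{252}\right) + 332 = 53 \left(- \frac{7}{9}\right) + 332 = - \frac{371}{9} + 332 = \frac{2617}{9}$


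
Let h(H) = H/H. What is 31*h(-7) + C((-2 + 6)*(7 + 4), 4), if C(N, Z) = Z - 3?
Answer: 32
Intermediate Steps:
C(N, Z) = -3 + Z
h(H) = 1
31*h(-7) + C((-2 + 6)*(7 + 4), 4) = 31*1 + (-3 + 4) = 31 + 1 = 32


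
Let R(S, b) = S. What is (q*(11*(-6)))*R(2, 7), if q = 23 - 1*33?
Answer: 1320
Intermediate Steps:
q = -10 (q = 23 - 33 = -10)
(q*(11*(-6)))*R(2, 7) = -110*(-6)*2 = -10*(-66)*2 = 660*2 = 1320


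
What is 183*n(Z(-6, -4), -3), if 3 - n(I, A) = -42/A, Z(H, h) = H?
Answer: -2013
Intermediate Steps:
n(I, A) = 3 + 42/A (n(I, A) = 3 - (-42)/A = 3 + 42/A)
183*n(Z(-6, -4), -3) = 183*(3 + 42/(-3)) = 183*(3 + 42*(-⅓)) = 183*(3 - 14) = 183*(-11) = -2013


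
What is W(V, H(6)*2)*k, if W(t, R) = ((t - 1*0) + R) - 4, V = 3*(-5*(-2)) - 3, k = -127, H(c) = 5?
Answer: -4191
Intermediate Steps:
V = 27 (V = 3*10 - 3 = 30 - 3 = 27)
W(t, R) = -4 + R + t (W(t, R) = ((t + 0) + R) - 4 = (t + R) - 4 = (R + t) - 4 = -4 + R + t)
W(V, H(6)*2)*k = (-4 + 5*2 + 27)*(-127) = (-4 + 10 + 27)*(-127) = 33*(-127) = -4191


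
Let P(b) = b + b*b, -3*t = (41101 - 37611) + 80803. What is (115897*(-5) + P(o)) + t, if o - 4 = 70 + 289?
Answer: -1426352/3 ≈ -4.7545e+5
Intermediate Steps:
t = -84293/3 (t = -((41101 - 37611) + 80803)/3 = -(3490 + 80803)/3 = -1/3*84293 = -84293/3 ≈ -28098.)
o = 363 (o = 4 + (70 + 289) = 4 + 359 = 363)
P(b) = b + b**2
(115897*(-5) + P(o)) + t = (115897*(-5) + 363*(1 + 363)) - 84293/3 = (-579485 + 363*364) - 84293/3 = (-579485 + 132132) - 84293/3 = -447353 - 84293/3 = -1426352/3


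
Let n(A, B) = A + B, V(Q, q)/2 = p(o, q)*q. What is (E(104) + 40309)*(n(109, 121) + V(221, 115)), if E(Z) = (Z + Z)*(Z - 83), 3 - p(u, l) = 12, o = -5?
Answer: -82205680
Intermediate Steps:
p(u, l) = -9 (p(u, l) = 3 - 1*12 = 3 - 12 = -9)
V(Q, q) = -18*q (V(Q, q) = 2*(-9*q) = -18*q)
E(Z) = 2*Z*(-83 + Z) (E(Z) = (2*Z)*(-83 + Z) = 2*Z*(-83 + Z))
(E(104) + 40309)*(n(109, 121) + V(221, 115)) = (2*104*(-83 + 104) + 40309)*((109 + 121) - 18*115) = (2*104*21 + 40309)*(230 - 2070) = (4368 + 40309)*(-1840) = 44677*(-1840) = -82205680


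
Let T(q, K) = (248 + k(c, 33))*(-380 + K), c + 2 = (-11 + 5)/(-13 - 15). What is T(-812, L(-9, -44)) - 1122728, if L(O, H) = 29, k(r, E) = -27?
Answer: -1200299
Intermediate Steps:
c = -25/14 (c = -2 + (-11 + 5)/(-13 - 15) = -2 - 6/(-28) = -2 - 6*(-1/28) = -2 + 3/14 = -25/14 ≈ -1.7857)
T(q, K) = -83980 + 221*K (T(q, K) = (248 - 27)*(-380 + K) = 221*(-380 + K) = -83980 + 221*K)
T(-812, L(-9, -44)) - 1122728 = (-83980 + 221*29) - 1122728 = (-83980 + 6409) - 1122728 = -77571 - 1122728 = -1200299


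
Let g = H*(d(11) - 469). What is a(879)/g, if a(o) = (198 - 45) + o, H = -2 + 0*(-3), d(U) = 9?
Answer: 129/115 ≈ 1.1217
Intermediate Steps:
H = -2 (H = -2 + 0 = -2)
a(o) = 153 + o
g = 920 (g = -2*(9 - 469) = -2*(-460) = 920)
a(879)/g = (153 + 879)/920 = 1032*(1/920) = 129/115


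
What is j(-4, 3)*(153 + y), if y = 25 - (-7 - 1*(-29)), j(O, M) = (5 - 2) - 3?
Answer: 0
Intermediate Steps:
j(O, M) = 0 (j(O, M) = 3 - 3 = 0)
y = 3 (y = 25 - (-7 + 29) = 25 - 1*22 = 25 - 22 = 3)
j(-4, 3)*(153 + y) = 0*(153 + 3) = 0*156 = 0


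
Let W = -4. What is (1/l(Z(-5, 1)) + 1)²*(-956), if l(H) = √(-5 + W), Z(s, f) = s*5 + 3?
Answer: -7648/9 + 1912*I/3 ≈ -849.78 + 637.33*I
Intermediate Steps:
Z(s, f) = 3 + 5*s (Z(s, f) = 5*s + 3 = 3 + 5*s)
l(H) = 3*I (l(H) = √(-5 - 4) = √(-9) = 3*I)
(1/l(Z(-5, 1)) + 1)²*(-956) = (1/(3*I) + 1)²*(-956) = (-I/3 + 1)²*(-956) = (1 - I/3)²*(-956) = -956*(1 - I/3)²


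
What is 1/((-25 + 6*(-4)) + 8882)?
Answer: 1/8833 ≈ 0.00011321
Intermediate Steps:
1/((-25 + 6*(-4)) + 8882) = 1/((-25 - 24) + 8882) = 1/(-49 + 8882) = 1/8833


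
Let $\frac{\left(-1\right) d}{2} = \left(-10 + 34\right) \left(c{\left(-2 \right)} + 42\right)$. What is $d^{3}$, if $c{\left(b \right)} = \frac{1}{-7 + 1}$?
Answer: $-8096384512$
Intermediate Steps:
$c{\left(b \right)} = - \frac{1}{6}$ ($c{\left(b \right)} = \frac{1}{-6} = - \frac{1}{6}$)
$d = -2008$ ($d = - 2 \left(-10 + 34\right) \left(- \frac{1}{6} + 42\right) = - 2 \cdot 24 \cdot \frac{251}{6} = \left(-2\right) 1004 = -2008$)
$d^{3} = \left(-2008\right)^{3} = -8096384512$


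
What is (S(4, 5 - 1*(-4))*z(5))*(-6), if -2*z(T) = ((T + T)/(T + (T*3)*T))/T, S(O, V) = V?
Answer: 27/40 ≈ 0.67500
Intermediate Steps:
z(T) = -1/(T + 3*T²) (z(T) = -(T + T)/(T + (T*3)*T)/(2*T) = -(2*T)/(T + (3*T)*T)/(2*T) = -(2*T)/(T + 3*T²)/(2*T) = -2*T/(T + 3*T²)/(2*T) = -1/(T + 3*T²))
(S(4, 5 - 1*(-4))*z(5))*(-6) = ((5 - 1*(-4))*(-1/(5*(1 + 3*5))))*(-6) = ((5 + 4)*(-1*⅕/(1 + 15)))*(-6) = (9*(-1*⅕/16))*(-6) = (9*(-1*⅕*1/16))*(-6) = (9*(-1/80))*(-6) = -9/80*(-6) = 27/40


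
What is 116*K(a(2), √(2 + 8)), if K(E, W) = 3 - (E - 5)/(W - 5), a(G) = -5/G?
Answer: 58 - 58*√10 ≈ -125.41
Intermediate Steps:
K(E, W) = 3 - (-5 + E)/(-5 + W)
116*K(a(2), √(2 + 8)) = 116*((-10 - (-5)/2 + 3*√(2 + 8))/(-5 + √(2 + 8))) = 116*((-10 - (-5)/2 + 3*√10)/(-5 + √10)) = 116*((-10 - 1*(-5/2) + 3*√10)/(-5 + √10)) = 116*((-10 + 5/2 + 3*√10)/(-5 + √10)) = 116*((-15/2 + 3*√10)/(-5 + √10)) = 116*(-15/2 + 3*√10)/(-5 + √10)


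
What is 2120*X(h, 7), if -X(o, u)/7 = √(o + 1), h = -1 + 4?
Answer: -29680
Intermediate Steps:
h = 3
X(o, u) = -7*√(1 + o) (X(o, u) = -7*√(o + 1) = -7*√(1 + o))
2120*X(h, 7) = 2120*(-7*√(1 + 3)) = 2120*(-7*√4) = 2120*(-7*2) = 2120*(-14) = -29680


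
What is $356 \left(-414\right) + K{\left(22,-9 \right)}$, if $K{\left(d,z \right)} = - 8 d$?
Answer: $-147560$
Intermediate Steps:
$356 \left(-414\right) + K{\left(22,-9 \right)} = 356 \left(-414\right) - 176 = -147384 - 176 = -147560$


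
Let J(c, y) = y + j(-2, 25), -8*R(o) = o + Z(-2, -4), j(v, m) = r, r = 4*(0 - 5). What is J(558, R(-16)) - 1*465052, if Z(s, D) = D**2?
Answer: -465072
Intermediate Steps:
r = -20 (r = 4*(-5) = -20)
j(v, m) = -20
R(o) = -2 - o/8 (R(o) = -(o + (-4)**2)/8 = -(o + 16)/8 = -(16 + o)/8 = -2 - o/8)
J(c, y) = -20 + y (J(c, y) = y - 20 = -20 + y)
J(558, R(-16)) - 1*465052 = (-20 + (-2 - 1/8*(-16))) - 1*465052 = (-20 + (-2 + 2)) - 465052 = (-20 + 0) - 465052 = -20 - 465052 = -465072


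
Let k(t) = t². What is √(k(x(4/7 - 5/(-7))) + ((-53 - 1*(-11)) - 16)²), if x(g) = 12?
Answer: 2*√877 ≈ 59.228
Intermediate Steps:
√(k(x(4/7 - 5/(-7))) + ((-53 - 1*(-11)) - 16)²) = √(12² + ((-53 - 1*(-11)) - 16)²) = √(144 + ((-53 + 11) - 16)²) = √(144 + (-42 - 16)²) = √(144 + (-58)²) = √(144 + 3364) = √3508 = 2*√877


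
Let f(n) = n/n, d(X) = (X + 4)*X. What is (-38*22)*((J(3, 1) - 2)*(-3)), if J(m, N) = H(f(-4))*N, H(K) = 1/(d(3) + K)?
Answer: -4902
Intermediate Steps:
d(X) = X*(4 + X) (d(X) = (4 + X)*X = X*(4 + X))
f(n) = 1
H(K) = 1/(21 + K) (H(K) = 1/(3*(4 + 3) + K) = 1/(3*7 + K) = 1/(21 + K))
J(m, N) = N/22 (J(m, N) = N/(21 + 1) = N/22)
(-38*22)*((J(3, 1) - 2)*(-3)) = (-38*22)*(((1/22)*1 - 2)*(-3)) = -836*(1/22 - 2)*(-3) = -(-1634)*(-3) = -836*129/22 = -4902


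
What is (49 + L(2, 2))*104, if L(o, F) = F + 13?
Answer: 6656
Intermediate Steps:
L(o, F) = 13 + F
(49 + L(2, 2))*104 = (49 + (13 + 2))*104 = (49 + 15)*104 = 64*104 = 6656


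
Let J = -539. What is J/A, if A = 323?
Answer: -539/323 ≈ -1.6687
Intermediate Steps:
J/A = -539/323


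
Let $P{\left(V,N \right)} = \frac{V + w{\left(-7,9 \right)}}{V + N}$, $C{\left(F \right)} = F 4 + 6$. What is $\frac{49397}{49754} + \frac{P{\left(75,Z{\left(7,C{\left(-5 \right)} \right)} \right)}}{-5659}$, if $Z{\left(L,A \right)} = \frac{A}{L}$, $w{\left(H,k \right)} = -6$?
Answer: $\frac{20402813453}{20553725678} \approx 0.99266$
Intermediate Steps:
$C{\left(F \right)} = 6 + 4 F$ ($C{\left(F \right)} = 4 F + 6 = 6 + 4 F$)
$P{\left(V,N \right)} = \frac{-6 + V}{N + V}$ ($P{\left(V,N \right)} = \frac{V - 6}{V + N} = \frac{-6 + V}{N + V}$)
$\frac{49397}{49754} + \frac{P{\left(75,Z{\left(7,C{\left(-5 \right)} \right)} \right)}}{-5659} = \frac{49397}{49754} + \frac{\frac{1}{\frac{6 + 4 \left(-5\right)}{7} + 75} \left(-6 + 75\right)}{-5659} = 49397 \cdot \frac{1}{49754} + \frac{1}{\left(6 - 20\right) \frac{1}{7} + 75} \cdot 69 \left(- \frac{1}{5659}\right) = \frac{49397}{49754} + \frac{1}{\left(-14\right) \frac{1}{7} + 75} \cdot 69 \left(- \frac{1}{5659}\right) = \frac{49397}{49754} + \frac{1}{-2 + 75} \cdot 69 \left(- \frac{1}{5659}\right) = \frac{49397}{49754} + \frac{1}{73} \cdot 69 \left(- \frac{1}{5659}\right) = \frac{49397}{49754} + \frac{69}{73} \left(- \frac{1}{5659}\right) = \frac{49397}{49754} - \frac{69}{413107} = \frac{20402813453}{20553725678}$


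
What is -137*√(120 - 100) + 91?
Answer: 91 - 274*√5 ≈ -521.68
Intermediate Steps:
-137*√(120 - 100) + 91 = -274*√5 + 91 = 91 - 274*√5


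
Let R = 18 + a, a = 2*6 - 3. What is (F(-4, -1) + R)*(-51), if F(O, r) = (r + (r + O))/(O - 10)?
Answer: -9792/7 ≈ -1398.9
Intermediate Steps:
a = 9 (a = 12 - 3 = 9)
R = 27 (R = 18 + 9 = 27)
F(O, r) = (O + 2*r)/(-10 + O) (F(O, r) = (r + (O + r))/(-10 + O) = (O + 2*r)/(-10 + O))
(F(-4, -1) + R)*(-51) = ((-4 + 2*(-1))/(-10 - 4) + 27)*(-51) = ((-4 - 2)/(-14) + 27)*(-51) = (-1/14*(-6) + 27)*(-51) = (3/7 + 27)*(-51) = (192/7)*(-51) = -9792/7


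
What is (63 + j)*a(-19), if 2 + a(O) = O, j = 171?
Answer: -4914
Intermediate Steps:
a(O) = -2 + O
(63 + j)*a(-19) = (63 + 171)*(-2 - 19) = 234*(-21) = -4914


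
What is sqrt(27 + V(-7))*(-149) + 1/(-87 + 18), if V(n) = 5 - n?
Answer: -1/69 - 149*sqrt(39) ≈ -930.52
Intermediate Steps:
sqrt(27 + V(-7))*(-149) + 1/(-87 + 18) = sqrt(27 + (5 - 1*(-7)))*(-149) + 1/(-87 + 18) = sqrt(27 + (5 + 7))*(-149) + 1/(-69) = sqrt(27 + 12)*(-149) - 1/69 = sqrt(39)*(-149) - 1/69 = -149*sqrt(39) - 1/69 = -1/69 - 149*sqrt(39)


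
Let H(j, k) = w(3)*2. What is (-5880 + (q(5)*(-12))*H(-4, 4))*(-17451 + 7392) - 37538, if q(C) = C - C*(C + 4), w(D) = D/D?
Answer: 49452742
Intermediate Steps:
w(D) = 1
q(C) = C - C*(4 + C)
H(j, k) = 2 (H(j, k) = 1*2 = 2)
(-5880 + (q(5)*(-12))*H(-4, 4))*(-17451 + 7392) - 37538 = (-5880 + (-1*5*(3 + 5)*(-12))*2)*(-17451 + 7392) - 37538 = (-5880 + (-1*5*8*(-12))*2)*(-10059) - 37538 = (-5880 - 40*(-12)*2)*(-10059) - 37538 = (-5880 + 480*2)*(-10059) - 37538 = (-5880 + 960)*(-10059) - 37538 = -4920*(-10059) - 37538 = 49490280 - 37538 = 49452742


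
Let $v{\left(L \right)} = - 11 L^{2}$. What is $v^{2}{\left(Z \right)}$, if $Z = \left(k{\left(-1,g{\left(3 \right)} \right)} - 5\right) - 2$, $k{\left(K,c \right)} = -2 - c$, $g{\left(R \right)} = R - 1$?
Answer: $1771561$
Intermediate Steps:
$g{\left(R \right)} = -1 + R$ ($g{\left(R \right)} = R - 1 = -1 + R$)
$Z = -11$ ($Z = \left(\left(-2 - \left(-1 + 3\right)\right) - 5\right) - 2 = \left(\left(-2 - 2\right) - 5\right) - 2 = \left(-4 - 5\right) - 2 = -9 - 2 = -11$)
$v^{2}{\left(Z \right)} = \left(- 11 \left(-11\right)^{2}\right)^{2} = \left(\left(-11\right) 121\right)^{2} = \left(-1331\right)^{2} = 1771561$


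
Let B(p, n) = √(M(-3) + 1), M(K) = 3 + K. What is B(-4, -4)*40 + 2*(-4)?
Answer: 32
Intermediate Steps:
B(p, n) = 1 (B(p, n) = √((3 - 3) + 1) = √(0 + 1) = √1 = 1)
B(-4, -4)*40 + 2*(-4) = 1*40 + 2*(-4) = 40 - 8 = 32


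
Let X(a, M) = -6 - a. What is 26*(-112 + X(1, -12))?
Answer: -3094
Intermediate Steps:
26*(-112 + X(1, -12)) = 26*(-112 + (-6 - 1*1)) = 26*(-112 + (-6 - 1)) = 26*(-112 - 7) = 26*(-119) = -3094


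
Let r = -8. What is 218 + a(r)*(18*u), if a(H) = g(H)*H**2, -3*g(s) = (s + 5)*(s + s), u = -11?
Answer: 202970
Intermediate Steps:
g(s) = -2*s*(5 + s)/3 (g(s) = -(s + 5)*(s + s)/3 = -(5 + s)*2*s/3 = -2*s*(5 + s)/3)
a(H) = -2*H**3*(5 + H)/3 (a(H) = (-2*H*(5 + H)/3)*H**2 = -2*H**3*(5 + H)/3)
218 + a(r)*(18*u) = 218 + ((2/3)*(-8)**3*(-5 - 1*(-8)))*(18*(-11)) = 218 + ((2/3)*(-512)*(-5 + 8))*(-198) = 218 + ((2/3)*(-512)*3)*(-198) = 218 - 1024*(-198) = 218 + 202752 = 202970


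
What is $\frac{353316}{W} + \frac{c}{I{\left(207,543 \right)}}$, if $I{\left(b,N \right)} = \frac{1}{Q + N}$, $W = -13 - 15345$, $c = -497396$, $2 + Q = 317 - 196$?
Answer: $- \frac{2528511747866}{7679} \approx -3.2928 \cdot 10^{8}$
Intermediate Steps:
$Q = 119$ ($Q = -2 + \left(317 - 196\right) = -2 + 121 = 119$)
$W = -15358$ ($W = -13 - 15345 = -15358$)
$I{\left(b,N \right)} = \frac{1}{119 + N}$
$\frac{353316}{W} + \frac{c}{I{\left(207,543 \right)}} = \frac{353316}{-15358} - \frac{497396}{\frac{1}{119 + 543}} = 353316 \left(- \frac{1}{15358}\right) - \frac{497396}{\frac{1}{662}} = - \frac{176658}{7679} - 497396 \frac{1}{\frac{1}{662}} = - \frac{176658}{7679} - 329276152 = - \frac{2528511747866}{7679}$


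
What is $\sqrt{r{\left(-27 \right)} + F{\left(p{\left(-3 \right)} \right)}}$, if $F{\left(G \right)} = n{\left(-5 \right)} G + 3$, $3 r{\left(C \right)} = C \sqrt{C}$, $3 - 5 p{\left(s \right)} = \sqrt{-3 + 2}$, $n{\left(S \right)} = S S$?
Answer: $\sqrt{18 - 5 i - 27 i \sqrt{3}} \approx 6.0335 - 4.2898 i$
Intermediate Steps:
$n{\left(S \right)} = S^{2}$
$p{\left(s \right)} = \frac{3}{5} - \frac{i}{5}$ ($p{\left(s \right)} = \frac{3}{5} - \frac{\sqrt{-3 + 2}}{5} = \frac{3}{5} - \frac{\sqrt{-1}}{5} = \frac{3}{5} - \frac{i}{5}$)
$r{\left(C \right)} = \frac{C^{\frac{3}{2}}}{3}$ ($r{\left(C \right)} = \frac{C \sqrt{C}}{3} = \frac{C^{\frac{3}{2}}}{3}$)
$F{\left(G \right)} = 3 + 25 G$ ($F{\left(G \right)} = \left(-5\right)^{2} G + 3 = 25 G + 3 = 3 + 25 G$)
$\sqrt{r{\left(-27 \right)} + F{\left(p{\left(-3 \right)} \right)}} = \sqrt{\frac{\left(-27\right)^{\frac{3}{2}}}{3} + \left(3 + 25 \left(\frac{3}{5} - \frac{i}{5}\right)\right)} = \sqrt{\frac{\left(-81\right) i \sqrt{3}}{3} + \left(3 + \left(15 - 5 i\right)\right)} = \sqrt{- 27 i \sqrt{3} + \left(18 - 5 i\right)} = \sqrt{18 - 5 i - 27 i \sqrt{3}}$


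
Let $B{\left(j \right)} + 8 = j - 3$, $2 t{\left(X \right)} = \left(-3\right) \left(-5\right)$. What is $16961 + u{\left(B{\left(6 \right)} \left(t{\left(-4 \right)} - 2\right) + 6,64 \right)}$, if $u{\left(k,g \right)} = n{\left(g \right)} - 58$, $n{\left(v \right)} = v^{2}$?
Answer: $20999$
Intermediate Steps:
$t{\left(X \right)} = \frac{15}{2}$ ($t{\left(X \right)} = \frac{\left(-3\right) \left(-5\right)}{2} = \frac{1}{2} \cdot 15 = \frac{15}{2}$)
$B{\left(j \right)} = -11 + j$ ($B{\left(j \right)} = -8 + \left(j - 3\right) = -8 + \left(-3 + j\right) = -11 + j$)
$u{\left(k,g \right)} = -58 + g^{2}$ ($u{\left(k,g \right)} = g^{2} - 58 = -58 + g^{2}$)
$16961 + u{\left(B{\left(6 \right)} \left(t{\left(-4 \right)} - 2\right) + 6,64 \right)} = 16961 - \left(58 - 64^{2}\right) = 16961 + \left(-58 + 4096\right) = 16961 + 4038 = 20999$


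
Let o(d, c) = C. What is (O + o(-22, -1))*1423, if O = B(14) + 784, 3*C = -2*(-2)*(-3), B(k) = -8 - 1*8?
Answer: 1087172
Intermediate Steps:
B(k) = -16 (B(k) = -8 - 8 = -16)
C = -4 (C = (-2*(-2)*(-3))/3 = (4*(-3))/3 = (⅓)*(-12) = -4)
o(d, c) = -4
O = 768 (O = -16 + 784 = 768)
(O + o(-22, -1))*1423 = (768 - 4)*1423 = 764*1423 = 1087172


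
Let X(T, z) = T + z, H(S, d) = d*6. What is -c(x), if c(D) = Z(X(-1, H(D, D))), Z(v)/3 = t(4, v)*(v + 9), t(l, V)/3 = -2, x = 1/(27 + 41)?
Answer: 2475/17 ≈ 145.59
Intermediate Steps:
H(S, d) = 6*d
x = 1/68 ≈ 0.014706
t(l, V) = -6 (t(l, V) = 3*(-2) = -6)
Z(v) = -162 - 18*v (Z(v) = 3*(-6*(v + 9)) = 3*(-6*(9 + v)) = 3*(-54 - 6*v) = -162 - 18*v)
c(D) = -144 - 108*D (c(D) = -162 - 18*(-1 + 6*D) = -162 + (18 - 108*D) = -144 - 108*D)
-c(x) = -(-144 - 108*1/68) = -(-144 - 27/17) = -1*(-2475/17) = 2475/17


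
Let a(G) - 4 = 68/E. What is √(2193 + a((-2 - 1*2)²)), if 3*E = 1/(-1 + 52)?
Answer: √12601 ≈ 112.25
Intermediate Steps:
E = 1/153 (E = 1/(3*(-1 + 52)) = (⅓)/51 = (⅓)*(1/51) = 1/153 ≈ 0.0065359)
a(G) = 10408 (a(G) = 4 + 68/(1/153) = 4 + 68*153 = 4 + 10404 = 10408)
√(2193 + a((-2 - 1*2)²)) = √(2193 + 10408) = √12601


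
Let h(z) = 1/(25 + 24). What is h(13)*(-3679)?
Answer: -3679/49 ≈ -75.082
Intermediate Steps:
h(z) = 1/49
h(13)*(-3679) = (1/49)*(-3679) = -3679/49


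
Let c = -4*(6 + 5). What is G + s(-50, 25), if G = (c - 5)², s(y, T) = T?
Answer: 2426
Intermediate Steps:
c = -44 (c = -4*11 = -44)
G = 2401 (G = (-44 - 5)² = (-49)² = 2401)
G + s(-50, 25) = 2401 + 25 = 2426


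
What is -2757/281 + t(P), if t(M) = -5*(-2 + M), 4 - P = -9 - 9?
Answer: -30857/281 ≈ -109.81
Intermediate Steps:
P = 22 (P = 4 - (-9 - 9) = 4 - 1*(-18) = 4 + 18 = 22)
t(M) = 10 - 5*M
-2757/281 + t(P) = -2757/281 + (10 - 5*22) = -2757*1/281 + (10 - 110) = -2757/281 - 100 = -30857/281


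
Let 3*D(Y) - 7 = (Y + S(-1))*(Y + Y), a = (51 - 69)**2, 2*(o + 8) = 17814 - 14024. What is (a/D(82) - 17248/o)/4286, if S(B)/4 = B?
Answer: -109461494/51757120959 ≈ -0.0021149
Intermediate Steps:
S(B) = 4*B
o = 1887 (o = -8 + (17814 - 14024)/2 = -8 + (1/2)*3790 = -8 + 1895 = 1887)
a = 324 (a = (-18)**2 = 324)
D(Y) = 7/3 + 2*Y*(-4 + Y)/3 (D(Y) = 7/3 + ((Y + 4*(-1))*(Y + Y))/3 = 7/3 + ((Y - 4)*(2*Y))/3 = 7/3 + ((-4 + Y)*(2*Y))/3 = 7/3 + (2*Y*(-4 + Y))/3 = 7/3 + 2*Y*(-4 + Y)/3)
(a/D(82) - 17248/o)/4286 = (324/(7/3 - 8/3*82 + (2/3)*82**2) - 17248/1887)/4286 = (324/(7/3 - 656/3 + (2/3)*6724) - 17248*1/1887)*(1/4286) = (324/(7/3 - 656/3 + 13448/3) - 17248/1887)*(1/4286) = (324/(12799/3) - 17248/1887)*(1/4286) = (324*(3/12799) - 17248/1887)*(1/4286) = (972/12799 - 17248/1887)*(1/4286) = -218922988/24151713*1/4286 = -109461494/51757120959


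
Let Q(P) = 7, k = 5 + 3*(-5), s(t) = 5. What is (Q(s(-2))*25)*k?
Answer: -1750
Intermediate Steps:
k = -10 (k = 5 - 15 = -10)
(Q(s(-2))*25)*k = (7*25)*(-10) = 175*(-10) = -1750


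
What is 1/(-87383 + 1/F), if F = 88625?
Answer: -88625/7744318374 ≈ -1.1444e-5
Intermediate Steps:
1/(-87383 + 1/F) = 1/(-87383 + 1/88625) = 1/(-7744318374/88625) = -88625/7744318374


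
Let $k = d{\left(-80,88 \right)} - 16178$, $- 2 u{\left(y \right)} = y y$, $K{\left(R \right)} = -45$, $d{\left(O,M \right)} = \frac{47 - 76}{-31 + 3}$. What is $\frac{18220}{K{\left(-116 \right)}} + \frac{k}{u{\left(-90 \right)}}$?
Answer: $- \frac{3030763}{7560} \approx -400.89$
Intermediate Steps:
$d{\left(O,M \right)} = \frac{29}{28}$ ($d{\left(O,M \right)} = - \frac{29}{-28} = \left(-29\right) \left(- \frac{1}{28}\right) = \frac{29}{28}$)
$u{\left(y \right)} = - \frac{y^{2}}{2}$ ($u{\left(y \right)} = - \frac{y y}{2} = - \frac{y^{2}}{2}$)
$k = - \frac{452955}{28}$ ($k = \frac{29}{28} - 16178 = - \frac{452955}{28} \approx -16177.0$)
$\frac{18220}{K{\left(-116 \right)}} + \frac{k}{u{\left(-90 \right)}} = \frac{18220}{-45} - \frac{452955}{28 \left(- \frac{\left(-90\right)^{2}}{2}\right)} = 18220 \left(- \frac{1}{45}\right) - \frac{452955}{28 \left(\left(- \frac{1}{2}\right) 8100\right)} = - \frac{3644}{9} - \frac{452955}{28 \left(-4050\right)} = - \frac{3644}{9} - - \frac{30197}{7560} = - \frac{3644}{9} + \frac{30197}{7560} = - \frac{3030763}{7560}$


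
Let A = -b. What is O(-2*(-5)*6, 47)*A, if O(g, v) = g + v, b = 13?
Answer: -1391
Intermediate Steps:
A = -13 (A = -1*13 = -13)
O(-2*(-5)*6, 47)*A = (-2*(-5)*6 + 47)*(-13) = (10*6 + 47)*(-13) = (60 + 47)*(-13) = 107*(-13) = -1391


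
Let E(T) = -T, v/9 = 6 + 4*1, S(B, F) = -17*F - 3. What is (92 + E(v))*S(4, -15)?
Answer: 504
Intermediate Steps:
S(B, F) = -3 - 17*F
v = 90 (v = 9*(6 + 4*1) = 9*(6 + 4) = 9*10 = 90)
(92 + E(v))*S(4, -15) = (92 - 1*90)*(-3 - 17*(-15)) = (92 - 90)*(-3 + 255) = 2*252 = 504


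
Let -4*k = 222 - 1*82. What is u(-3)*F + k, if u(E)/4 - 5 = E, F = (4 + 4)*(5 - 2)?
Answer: 157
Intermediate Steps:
F = 24 (F = 8*3 = 24)
u(E) = 20 + 4*E
k = -35 (k = -(222 - 1*82)/4 = -(222 - 82)/4 = -1/4*140 = -35)
u(-3)*F + k = (20 + 4*(-3))*24 - 35 = (20 - 12)*24 - 35 = 8*24 - 35 = 192 - 35 = 157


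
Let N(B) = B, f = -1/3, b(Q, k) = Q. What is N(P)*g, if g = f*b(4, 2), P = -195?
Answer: 260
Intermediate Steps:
f = -1/3 (f = -1*1/3 = -1/3 ≈ -0.33333)
g = -4/3 (g = -1/3*4 = -4/3 ≈ -1.3333)
N(P)*g = -195*(-4/3) = 260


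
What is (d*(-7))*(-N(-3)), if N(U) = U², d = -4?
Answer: -252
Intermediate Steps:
(d*(-7))*(-N(-3)) = (-4*(-7))*(-1*(-3)²) = 28*(-1*9) = 28*(-9) = -252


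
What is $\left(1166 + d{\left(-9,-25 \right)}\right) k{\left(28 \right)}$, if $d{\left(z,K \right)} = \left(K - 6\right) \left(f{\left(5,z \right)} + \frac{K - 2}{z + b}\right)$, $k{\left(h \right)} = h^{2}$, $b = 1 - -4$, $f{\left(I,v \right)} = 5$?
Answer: $628572$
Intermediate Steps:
$b = 5$ ($b = 1 + 4 = 5$)
$d{\left(z,K \right)} = \left(-6 + K\right) \left(5 + \frac{-2 + K}{5 + z}\right)$ ($d{\left(z,K \right)} = \left(K - 6\right) \left(5 + \frac{K - 2}{z + 5}\right) = \left(-6 + K\right) \left(5 + \frac{-2 + K}{5 + z}\right)$)
$\left(1166 + d{\left(-9,-25 \right)}\right) k{\left(28 \right)} = \left(1166 + \frac{-138 + \left(-25\right)^{2} - -270 + 17 \left(-25\right) + 5 \left(-25\right) \left(-9\right)}{5 - 9}\right) 28^{2} = \left(1166 + \frac{-138 + 625 + 270 - 425 + 1125}{-4}\right) 784 = \left(1166 - \frac{1457}{4}\right) 784 = \frac{3207}{4} \cdot 784 = 628572$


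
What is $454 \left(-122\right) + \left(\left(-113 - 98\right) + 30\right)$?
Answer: $-55569$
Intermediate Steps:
$454 \left(-122\right) + \left(\left(-113 - 98\right) + 30\right) = -55388 + \left(-211 + 30\right) = -55388 - 181 = -55569$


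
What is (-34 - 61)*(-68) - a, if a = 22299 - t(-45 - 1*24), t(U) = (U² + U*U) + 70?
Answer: -6247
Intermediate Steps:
t(U) = 70 + 2*U² (t(U) = (U² + U²) + 70 = 2*U² + 70 = 70 + 2*U²)
a = 12707 (a = 22299 - (70 + 2*(-45 - 1*24)²) = 22299 - (70 + 2*(-45 - 24)²) = 22299 - (70 + 2*(-69)²) = 22299 - (70 + 2*4761) = 22299 - (70 + 9522) = 22299 - 1*9592 = 22299 - 9592 = 12707)
(-34 - 61)*(-68) - a = (-34 - 61)*(-68) - 1*12707 = -95*(-68) - 12707 = 6460 - 12707 = -6247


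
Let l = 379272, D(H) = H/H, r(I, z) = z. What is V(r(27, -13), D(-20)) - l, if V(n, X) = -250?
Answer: -379522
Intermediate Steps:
D(H) = 1
V(r(27, -13), D(-20)) - l = -250 - 1*379272 = -250 - 379272 = -379522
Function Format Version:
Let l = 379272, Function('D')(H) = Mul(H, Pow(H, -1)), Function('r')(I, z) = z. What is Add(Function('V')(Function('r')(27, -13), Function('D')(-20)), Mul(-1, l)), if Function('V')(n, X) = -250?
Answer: -379522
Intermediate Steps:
Function('D')(H) = 1
Add(Function('V')(Function('r')(27, -13), Function('D')(-20)), Mul(-1, l)) = Add(-250, Mul(-1, 379272)) = Add(-250, -379272) = -379522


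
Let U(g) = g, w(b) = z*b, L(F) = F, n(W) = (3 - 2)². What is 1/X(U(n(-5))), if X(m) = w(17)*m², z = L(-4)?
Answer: -1/68 ≈ -0.014706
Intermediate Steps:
n(W) = 1 (n(W) = 1² = 1)
z = -4
w(b) = -4*b
X(m) = -68*m² (X(m) = (-4*17)*m² = -68*m²)
1/X(U(n(-5))) = 1/(-68*1²) = 1/(-68*1) = 1/(-68) = -1/68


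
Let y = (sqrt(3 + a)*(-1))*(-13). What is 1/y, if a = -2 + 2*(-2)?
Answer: -I*sqrt(3)/39 ≈ -0.044412*I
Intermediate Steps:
a = -6 (a = -2 - 4 = -6)
y = 13*I*sqrt(3) (y = (sqrt(3 - 6)*(-1))*(-13) = (sqrt(-3)*(-1))*(-13) = ((I*sqrt(3))*(-1))*(-13) = -I*sqrt(3)*(-13) = 13*I*sqrt(3) ≈ 22.517*I)
1/y = 1/(13*I*sqrt(3)) = -I*sqrt(3)/39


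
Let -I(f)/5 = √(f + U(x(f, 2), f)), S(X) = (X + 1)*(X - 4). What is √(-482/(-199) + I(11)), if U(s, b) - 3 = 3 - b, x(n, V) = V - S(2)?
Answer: √(95918 - 198005*√6)/199 ≈ 3.1345*I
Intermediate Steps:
S(X) = (1 + X)*(-4 + X)
x(n, V) = 6 + V (x(n, V) = V - (-4 + 2² - 3*2) = V - (-4 + 4 - 6) = V - 1*(-6) = V + 6 = 6 + V)
U(s, b) = 6 - b (U(s, b) = 3 + (3 - b) = 6 - b)
I(f) = -5*√6 (I(f) = -5*√(f + (6 - f)) = -5*√6)
√(-482/(-199) + I(11)) = √(-482/(-199) - 5*√6) = √(-482*(-1/199) - 5*√6) = √(482/199 - 5*√6)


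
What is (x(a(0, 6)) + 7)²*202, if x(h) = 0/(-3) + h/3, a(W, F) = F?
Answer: 16362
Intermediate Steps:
x(h) = h/3 (x(h) = 0*(-⅓) + h*(⅓) = 0 + h/3 = h/3)
(x(a(0, 6)) + 7)²*202 = ((⅓)*6 + 7)²*202 = (2 + 7)²*202 = 9²*202 = 81*202 = 16362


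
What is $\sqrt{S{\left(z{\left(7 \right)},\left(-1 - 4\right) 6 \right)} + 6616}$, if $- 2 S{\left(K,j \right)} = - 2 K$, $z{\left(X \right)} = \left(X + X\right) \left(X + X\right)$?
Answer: $2 \sqrt{1703} \approx 82.535$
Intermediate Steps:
$z{\left(X \right)} = 4 X^{2}$ ($z{\left(X \right)} = 2 X 2 X = 4 X^{2}$)
$S{\left(K,j \right)} = K$ ($S{\left(K,j \right)} = - \frac{\left(-2\right) K}{2} = K$)
$\sqrt{S{\left(z{\left(7 \right)},\left(-1 - 4\right) 6 \right)} + 6616} = \sqrt{4 \cdot 7^{2} + 6616} = \sqrt{4 \cdot 49 + 6616} = \sqrt{196 + 6616} = \sqrt{6812} = 2 \sqrt{1703}$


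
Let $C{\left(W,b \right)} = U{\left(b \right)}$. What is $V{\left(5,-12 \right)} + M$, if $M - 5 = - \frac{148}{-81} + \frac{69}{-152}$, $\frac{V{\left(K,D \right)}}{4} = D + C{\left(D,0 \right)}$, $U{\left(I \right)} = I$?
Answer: $- \frac{512509}{12312} \approx -41.627$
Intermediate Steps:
$C{\left(W,b \right)} = b$
$V{\left(K,D \right)} = 4 D$ ($V{\left(K,D \right)} = 4 \left(D + 0\right) = 4 D$)
$M = \frac{78467}{12312}$ ($M = 5 + \left(- \frac{148}{-81} + \frac{69}{-152}\right) = 5 + \left(\left(-148\right) \left(- \frac{1}{81}\right) + 69 \left(- \frac{1}{152}\right)\right) = 5 + \left(\frac{148}{81} - \frac{69}{152}\right) = 5 + \frac{16907}{12312} = \frac{78467}{12312} \approx 6.3732$)
$V{\left(5,-12 \right)} + M = 4 \left(-12\right) + \frac{78467}{12312} = -48 + \frac{78467}{12312} = - \frac{512509}{12312}$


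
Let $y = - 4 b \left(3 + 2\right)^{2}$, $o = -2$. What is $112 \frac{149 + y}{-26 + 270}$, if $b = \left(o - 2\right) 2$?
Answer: $\frac{26572}{61} \approx 435.61$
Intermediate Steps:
$b = -8$ ($b = \left(-2 - 2\right) 2 = \left(-4\right) 2 = -8$)
$y = 800$ ($y = \left(-4\right) \left(-8\right) \left(3 + 2\right)^{2} = 32 \cdot 5^{2} = 32 \cdot 25 = 800$)
$112 \frac{149 + y}{-26 + 270} = 112 \frac{149 + 800}{-26 + 270} = 112 \cdot \frac{949}{244} = \frac{26572}{61}$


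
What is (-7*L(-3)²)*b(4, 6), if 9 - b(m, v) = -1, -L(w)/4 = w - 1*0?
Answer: -10080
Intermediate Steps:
L(w) = -4*w (L(w) = -4*(w - 1*0) = -4*(w + 0) = -4*w)
b(m, v) = 10 (b(m, v) = 9 - 1*(-1) = 9 + 1 = 10)
(-7*L(-3)²)*b(4, 6) = -7*(-4*(-3))²*10 = -7*12²*10 = -7*144*10 = -1008*10 = -10080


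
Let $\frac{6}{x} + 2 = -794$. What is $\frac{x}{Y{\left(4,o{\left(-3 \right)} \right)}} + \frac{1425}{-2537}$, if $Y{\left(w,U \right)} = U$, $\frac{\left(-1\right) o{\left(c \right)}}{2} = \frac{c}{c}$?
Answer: $- \frac{1126689}{2019452} \approx -0.55792$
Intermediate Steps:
$x = - \frac{3}{398}$ ($x = \frac{6}{-2 - 794} = \frac{6}{-796} = 6 \left(- \frac{1}{796}\right) = - \frac{3}{398} \approx -0.0075377$)
$o{\left(c \right)} = -2$ ($o{\left(c \right)} = - 2 \frac{c}{c} = \left(-2\right) 1 = -2$)
$\frac{x}{Y{\left(4,o{\left(-3 \right)} \right)}} + \frac{1425}{-2537} = - \frac{3}{398 \left(-2\right)} + \frac{1425}{-2537} = \left(- \frac{3}{398}\right) \left(- \frac{1}{2}\right) + 1425 \left(- \frac{1}{2537}\right) = \frac{3}{796} - \frac{1425}{2537} = - \frac{1126689}{2019452}$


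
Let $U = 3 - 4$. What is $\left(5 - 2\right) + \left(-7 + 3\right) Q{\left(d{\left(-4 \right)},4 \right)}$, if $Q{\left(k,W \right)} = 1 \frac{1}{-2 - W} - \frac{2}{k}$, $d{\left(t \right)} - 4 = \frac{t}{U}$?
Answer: $\frac{14}{3} \approx 4.6667$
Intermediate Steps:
$U = -1$
$d{\left(t \right)} = 4 - t$ ($d{\left(t \right)} = 4 + \frac{t}{-1} = 4 + t \left(-1\right) = 4 - t$)
$Q{\left(k,W \right)} = \frac{1}{-2 - W} - \frac{2}{k}$
$\left(5 - 2\right) + \left(-7 + 3\right) Q{\left(d{\left(-4 \right)},4 \right)} = \left(5 - 2\right) + \left(-7 + 3\right) \frac{-4 - \left(4 - -4\right) - 8}{\left(4 - -4\right) \left(2 + 4\right)} = \left(5 - 2\right) - 4 \frac{-4 - \left(4 + 4\right) - 8}{\left(4 + 4\right) 6} = 3 - 4 \cdot \frac{1}{8} \cdot \frac{1}{6} \left(-4 - 8 - 8\right) = 3 - 4 \cdot \frac{1}{8} \cdot \frac{1}{6} \left(-20\right) = 3 - - \frac{5}{3} = 3 + \frac{5}{3} = \frac{14}{3}$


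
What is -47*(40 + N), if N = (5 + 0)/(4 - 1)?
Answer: -5875/3 ≈ -1958.3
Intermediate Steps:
N = 5/3 ≈ 1.6667
-47*(40 + N) = -47*(40 + 5/3) = -47*125/3 = -5875/3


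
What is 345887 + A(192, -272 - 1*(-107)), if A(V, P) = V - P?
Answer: 346244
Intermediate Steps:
345887 + A(192, -272 - 1*(-107)) = 345887 + (192 - (-272 - 1*(-107))) = 345887 + (192 - (-272 + 107)) = 345887 + (192 - 1*(-165)) = 345887 + (192 + 165) = 345887 + 357 = 346244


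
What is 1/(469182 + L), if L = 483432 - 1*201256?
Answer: 1/751358 ≈ 1.3309e-6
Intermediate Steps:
L = 282176 (L = 483432 - 201256 = 282176)
1/(469182 + L) = 1/(469182 + 282176) = 1/751358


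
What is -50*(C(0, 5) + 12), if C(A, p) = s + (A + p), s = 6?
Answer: -1150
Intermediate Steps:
C(A, p) = 6 + A + p (C(A, p) = 6 + (A + p) = 6 + A + p)
-50*(C(0, 5) + 12) = -50*((6 + 0 + 5) + 12) = -50*(11 + 12) = -50*23 = -1150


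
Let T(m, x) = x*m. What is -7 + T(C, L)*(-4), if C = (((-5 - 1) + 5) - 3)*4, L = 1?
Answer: 57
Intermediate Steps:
C = -16 (C = ((-6 + 5) - 3)*4 = (-1 - 3)*4 = -4*4 = -16)
T(m, x) = m*x
-7 + T(C, L)*(-4) = -7 - 16*1*(-4) = -7 - 16*(-4) = -7 + 64 = 57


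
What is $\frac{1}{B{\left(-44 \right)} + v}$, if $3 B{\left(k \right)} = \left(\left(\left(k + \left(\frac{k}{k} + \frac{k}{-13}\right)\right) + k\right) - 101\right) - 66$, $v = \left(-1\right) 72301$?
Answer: $- \frac{13}{940999} \approx -1.3815 \cdot 10^{-5}$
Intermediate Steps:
$v = -72301$
$B{\left(k \right)} = - \frac{166}{3} + \frac{25 k}{39}$ ($B{\left(k \right)} = \frac{\left(\left(\left(k + \left(\frac{k}{k} + \frac{k}{-13}\right)\right) + k\right) - 101\right) - 66}{3} = \frac{\left(\left(\left(k + \left(1 + k \left(- \frac{1}{13}\right)\right)\right) + k\right) - 101\right) - 66}{3} = \frac{\left(\left(\left(k - \left(-1 + \frac{k}{13}\right)\right) + k\right) - 101\right) - 66}{3} = \frac{\left(\left(\left(1 + \frac{12 k}{13}\right) + k\right) - 101\right) - 66}{3} = \frac{\left(\left(1 + \frac{25 k}{13}\right) - 101\right) - 66}{3} = \frac{\left(-100 + \frac{25 k}{13}\right) - 66}{3} = \frac{-166 + \frac{25 k}{13}}{3} = - \frac{166}{3} + \frac{25 k}{39}$)
$\frac{1}{B{\left(-44 \right)} + v} = \frac{1}{\left(- \frac{166}{3} + \frac{25}{39} \left(-44\right)\right) - 72301} = \frac{1}{\left(- \frac{166}{3} - \frac{1100}{39}\right) - 72301} = \frac{1}{- \frac{1086}{13} - 72301} = \frac{1}{- \frac{940999}{13}} = - \frac{13}{940999}$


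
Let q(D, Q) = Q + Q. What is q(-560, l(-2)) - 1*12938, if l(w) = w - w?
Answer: -12938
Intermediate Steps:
l(w) = 0
q(D, Q) = 2*Q
q(-560, l(-2)) - 1*12938 = 2*0 - 1*12938 = 0 - 12938 = -12938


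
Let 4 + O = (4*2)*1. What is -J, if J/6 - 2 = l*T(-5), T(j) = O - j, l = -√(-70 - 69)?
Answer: -12 + 54*I*√139 ≈ -12.0 + 636.65*I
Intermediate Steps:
l = -I*√139 (l = -√(-139) = -I*√139 ≈ -11.79*I)
O = 4 (O = -4 + (4*2)*1 = -4 + 8*1 = -4 + 8 = 4)
T(j) = 4 - j
J = 12 - 54*I*√139 (J = 12 + 6*((-I*√139)*(4 - 1*(-5))) = 12 + 6*((-I*√139)*(4 + 5)) = 12 + 6*(-I*√139*9) = 12 + 6*(-9*I*√139) = 12 - 54*I*√139 ≈ 12.0 - 636.65*I)
-J = -(12 - 54*I*√139) = -12 + 54*I*√139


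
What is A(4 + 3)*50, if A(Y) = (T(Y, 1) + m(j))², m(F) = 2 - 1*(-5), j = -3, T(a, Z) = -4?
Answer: 450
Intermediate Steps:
m(F) = 7 (m(F) = 2 + 5 = 7)
A(Y) = 9 (A(Y) = (-4 + 7)² = 3² = 9)
A(4 + 3)*50 = 9*50 = 450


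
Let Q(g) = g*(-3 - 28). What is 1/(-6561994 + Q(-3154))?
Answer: -1/6464220 ≈ -1.5470e-7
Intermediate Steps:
Q(g) = -31*g (Q(g) = g*(-31) = -31*g)
1/(-6561994 + Q(-3154)) = 1/(-6561994 - 31*(-3154)) = 1/(-6561994 + 97774) = 1/(-6464220) = -1/6464220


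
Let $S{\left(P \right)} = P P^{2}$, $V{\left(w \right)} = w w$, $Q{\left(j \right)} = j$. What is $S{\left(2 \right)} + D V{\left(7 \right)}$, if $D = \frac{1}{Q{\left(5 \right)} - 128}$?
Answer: $\frac{935}{123} \approx 7.6016$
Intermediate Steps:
$V{\left(w \right)} = w^{2}$
$S{\left(P \right)} = P^{3}$
$D = - \frac{1}{123}$ ($D = \frac{1}{5 - 128} = \frac{1}{-123} = - \frac{1}{123} \approx -0.0081301$)
$S{\left(2 \right)} + D V{\left(7 \right)} = 2^{3} - \frac{7^{2}}{123} = 8 - \frac{49}{123} = \frac{935}{123}$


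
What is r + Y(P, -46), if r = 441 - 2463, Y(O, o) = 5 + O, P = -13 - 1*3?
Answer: -2033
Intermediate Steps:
P = -16 (P = -13 - 3 = -16)
r = -2022
r + Y(P, -46) = -2022 + (5 - 16) = -2022 - 11 = -2033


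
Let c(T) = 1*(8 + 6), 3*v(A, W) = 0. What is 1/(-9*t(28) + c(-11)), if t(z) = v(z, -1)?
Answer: 1/14 ≈ 0.071429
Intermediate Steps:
v(A, W) = 0 (v(A, W) = (⅓)*0 = 0)
c(T) = 14 (c(T) = 1*14 = 14)
t(z) = 0
1/(-9*t(28) + c(-11)) = 1/(-9*0 + 14) = 1/(0 + 14) = 1/14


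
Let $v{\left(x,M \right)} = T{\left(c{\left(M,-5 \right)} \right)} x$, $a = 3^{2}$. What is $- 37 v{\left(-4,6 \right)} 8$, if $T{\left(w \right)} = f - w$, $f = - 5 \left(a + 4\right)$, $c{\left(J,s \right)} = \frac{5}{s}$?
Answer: $-75776$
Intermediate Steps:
$a = 9$
$f = -65$ ($f = - 5 \left(9 + 4\right) = - 5 \cdot 13 = \left(-1\right) 65 = -65$)
$T{\left(w \right)} = -65 - w$
$v{\left(x,M \right)} = - 64 x$ ($v{\left(x,M \right)} = \left(-65 - \frac{5}{-5}\right) x = \left(-65 - 5 \left(- \frac{1}{5}\right)\right) x = \left(-65 - -1\right) x = \left(-65 + 1\right) x = - 64 x$)
$- 37 v{\left(-4,6 \right)} 8 = - 37 \left(\left(-64\right) \left(-4\right)\right) 8 = \left(-37\right) 256 \cdot 8 = \left(-9472\right) 8 = -75776$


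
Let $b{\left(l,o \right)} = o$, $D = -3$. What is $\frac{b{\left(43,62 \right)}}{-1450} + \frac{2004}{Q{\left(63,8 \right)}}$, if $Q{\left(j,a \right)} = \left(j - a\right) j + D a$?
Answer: $\frac{448743}{831575} \approx 0.53963$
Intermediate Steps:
$Q{\left(j,a \right)} = - 3 a + j \left(j - a\right)$ ($Q{\left(j,a \right)} = \left(j - a\right) j - 3 a = j \left(j - a\right) - 3 a = - 3 a + j \left(j - a\right)$)
$\frac{b{\left(43,62 \right)}}{-1450} + \frac{2004}{Q{\left(63,8 \right)}} = \frac{62}{-1450} + \frac{2004}{63^{2} - 24 - 8 \cdot 63} = 62 \left(- \frac{1}{1450}\right) + \frac{2004}{3969 - 24 - 504} = - \frac{31}{725} + \frac{2004}{3441} = - \frac{31}{725} + 2004 \cdot \frac{1}{3441} = - \frac{31}{725} + \frac{668}{1147} = \frac{448743}{831575}$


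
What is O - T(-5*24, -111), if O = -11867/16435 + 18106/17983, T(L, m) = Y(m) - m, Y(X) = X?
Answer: 84167849/295550605 ≈ 0.28478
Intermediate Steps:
T(L, m) = 0 (T(L, m) = m - m = 0)
O = 84167849/295550605 (O = -11867*1/16435 + 18106*(1/17983) = -11867/16435 + 18106/17983 = 84167849/295550605 ≈ 0.28478)
O - T(-5*24, -111) = 84167849/295550605 - 1*0 = 84167849/295550605 + 0 = 84167849/295550605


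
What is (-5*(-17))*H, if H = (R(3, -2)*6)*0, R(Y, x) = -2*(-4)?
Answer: 0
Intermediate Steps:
R(Y, x) = 8
H = 0 (H = (8*6)*0 = 48*0 = 0)
(-5*(-17))*H = -5*(-17)*0 = 85*0 = 0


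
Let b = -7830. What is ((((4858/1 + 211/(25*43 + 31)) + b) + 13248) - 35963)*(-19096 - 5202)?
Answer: 345148364039/553 ≈ 6.2414e+8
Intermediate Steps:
((((4858/1 + 211/(25*43 + 31)) + b) + 13248) - 35963)*(-19096 - 5202) = ((((4858/1 + 211/(25*43 + 31)) - 7830) + 13248) - 35963)*(-19096 - 5202) = ((((4858*1 + 211/(1075 + 31)) - 7830) + 13248) - 35963)*(-24298) = ((((4858 + 211/1106) - 7830) + 13248) - 35963)*(-24298) = (((5373159/1106 - 7830) + 13248) - 35963)*(-24298) = ((-3286821/1106 + 13248) - 35963)*(-24298) = (11365467/1106 - 35963)*(-24298) = -28409611/1106*(-24298) = 345148364039/553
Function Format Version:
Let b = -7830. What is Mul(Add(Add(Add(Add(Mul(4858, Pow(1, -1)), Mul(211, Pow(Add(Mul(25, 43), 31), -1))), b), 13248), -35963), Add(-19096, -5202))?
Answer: Rational(345148364039, 553) ≈ 6.2414e+8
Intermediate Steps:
Mul(Add(Add(Add(Add(Mul(4858, Pow(1, -1)), Mul(211, Pow(Add(Mul(25, 43), 31), -1))), b), 13248), -35963), Add(-19096, -5202)) = Mul(Add(Add(Add(Add(Mul(4858, Pow(1, -1)), Mul(211, Pow(Add(Mul(25, 43), 31), -1))), -7830), 13248), -35963), Add(-19096, -5202)) = Mul(Add(Add(Add(Add(Mul(4858, 1), Mul(211, Pow(Add(1075, 31), -1))), -7830), 13248), -35963), -24298) = Mul(Add(Add(Add(Add(4858, Mul(211, Pow(1106, -1))), -7830), 13248), -35963), -24298) = Mul(Add(Add(Add(Add(4858, Mul(211, Rational(1, 1106))), -7830), 13248), -35963), -24298) = Mul(Add(Add(Add(Add(4858, Rational(211, 1106)), -7830), 13248), -35963), -24298) = Mul(Add(Add(Add(Rational(5373159, 1106), -7830), 13248), -35963), -24298) = Mul(Add(Add(Rational(-3286821, 1106), 13248), -35963), -24298) = Mul(Add(Rational(11365467, 1106), -35963), -24298) = Mul(Rational(-28409611, 1106), -24298) = Rational(345148364039, 553)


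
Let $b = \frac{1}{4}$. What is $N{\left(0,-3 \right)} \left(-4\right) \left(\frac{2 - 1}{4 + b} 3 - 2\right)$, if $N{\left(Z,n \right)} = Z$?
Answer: $0$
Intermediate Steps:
$b = \frac{1}{4} \approx 0.25$
$N{\left(0,-3 \right)} \left(-4\right) \left(\frac{2 - 1}{4 + b} 3 - 2\right) = 0 \left(-4\right) \left(\frac{2 - 1}{4 + \frac{1}{4}} \cdot 3 - 2\right) = 0 \left(1 \frac{1}{\frac{17}{4}} \cdot 3 - 2\right) = 0 \left(1 \cdot \frac{4}{17} \cdot 3 - 2\right) = 0 \left(\frac{4}{17} \cdot 3 - 2\right) = 0 \left(\frac{12}{17} - 2\right) = 0 \left(- \frac{22}{17}\right) = 0$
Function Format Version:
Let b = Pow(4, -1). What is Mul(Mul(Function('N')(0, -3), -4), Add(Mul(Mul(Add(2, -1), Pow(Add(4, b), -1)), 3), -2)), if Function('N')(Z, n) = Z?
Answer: 0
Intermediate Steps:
b = Rational(1, 4) ≈ 0.25000
Mul(Mul(Function('N')(0, -3), -4), Add(Mul(Mul(Add(2, -1), Pow(Add(4, b), -1)), 3), -2)) = Mul(Mul(0, -4), Add(Mul(Mul(Add(2, -1), Pow(Add(4, Rational(1, 4)), -1)), 3), -2)) = Mul(0, Add(Mul(Mul(1, Pow(Rational(17, 4), -1)), 3), -2)) = Mul(0, Add(Mul(Mul(1, Rational(4, 17)), 3), -2)) = Mul(0, Add(Mul(Rational(4, 17), 3), -2)) = Mul(0, Add(Rational(12, 17), -2)) = Mul(0, Rational(-22, 17)) = 0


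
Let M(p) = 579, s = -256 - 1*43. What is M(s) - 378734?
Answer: -378155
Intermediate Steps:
s = -299 (s = -256 - 43 = -299)
M(s) - 378734 = 579 - 378734 = -378155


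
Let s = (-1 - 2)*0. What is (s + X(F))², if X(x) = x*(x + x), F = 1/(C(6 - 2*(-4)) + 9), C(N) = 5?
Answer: 1/9604 ≈ 0.00010412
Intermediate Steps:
F = 1/14 (F = 1/(5 + 9) = 1/14 ≈ 0.071429)
X(x) = 2*x² (X(x) = x*(2*x) = 2*x²)
s = 0 (s = -3*0 = 0)
(s + X(F))² = (0 + 2*(1/14)²)² = (0 + 2*(1/196))² = (0 + 1/98)² = (1/98)² = 1/9604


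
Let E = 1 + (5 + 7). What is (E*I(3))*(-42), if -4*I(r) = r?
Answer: 819/2 ≈ 409.50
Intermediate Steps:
I(r) = -r/4
E = 13 (E = 1 + 12 = 13)
(E*I(3))*(-42) = (13*(-¼*3))*(-42) = (13*(-¾))*(-42) = -39/4*(-42) = 819/2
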